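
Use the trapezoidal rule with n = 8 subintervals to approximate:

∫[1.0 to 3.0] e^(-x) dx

f(x) = e^(-x)
a = 1.0, b = 3.0, n = 8
h = (b - a)/n = 0.250000

Trapezoidal rule: (h/2)[f(x₀) + 2f(x₁) + 2f(x₂) + ... + f(xₙ)]

x_0 = 1.0000, f(x_0) = 0.367879, coefficient = 1
x_1 = 1.2500, f(x_1) = 0.286505, coefficient = 2
x_2 = 1.5000, f(x_2) = 0.223130, coefficient = 2
x_3 = 1.7500, f(x_3) = 0.173774, coefficient = 2
x_4 = 2.0000, f(x_4) = 0.135335, coefficient = 2
x_5 = 2.2500, f(x_5) = 0.105399, coefficient = 2
x_6 = 2.5000, f(x_6) = 0.082085, coefficient = 2
x_7 = 2.7500, f(x_7) = 0.063928, coefficient = 2
x_8 = 3.0000, f(x_8) = 0.049787, coefficient = 1

I ≈ (0.250000/2) × 2.557979 = 0.319747
Exact value: 0.318092
Error: 0.001655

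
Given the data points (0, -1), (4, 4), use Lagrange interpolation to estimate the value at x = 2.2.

Lagrange interpolation formula:
P(x) = Σ yᵢ × Lᵢ(x)
where Lᵢ(x) = Π_{j≠i} (x - xⱼ)/(xᵢ - xⱼ)

L_0(2.2) = (2.2 - 4)/(0 - 4) = 0.450000
L_1(2.2) = (2.2 - 0)/(4 - 0) = 0.550000

P(2.2) = (-1)×L_0(2.2) + 4×L_1(2.2)
P(2.2) = 1.750000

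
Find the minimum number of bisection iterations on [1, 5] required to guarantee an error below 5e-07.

We need (b-a)/2^n ≤ 5e-07
(5 - 1)/2^n ≤ 5e-07
4/2^n ≤ 5e-07
2^n ≥ 8000000
n ≥ log₂(8000000) = 22.93
n ≥ 23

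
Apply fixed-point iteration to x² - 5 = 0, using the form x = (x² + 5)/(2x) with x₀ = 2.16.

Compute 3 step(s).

Equation: x² - 5 = 0
Fixed-point form: x = (x² + 5)/(2x)
x₀ = 2.16

x_1 = g(2.160000) = 2.237407
x_2 = g(2.237407) = 2.236068
x_3 = g(2.236068) = 2.236068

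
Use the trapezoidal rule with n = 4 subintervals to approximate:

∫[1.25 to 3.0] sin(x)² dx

f(x) = sin(x)²
a = 1.25, b = 3.0, n = 4
h = (b - a)/n = 0.437500

Trapezoidal rule: (h/2)[f(x₀) + 2f(x₁) + 2f(x₂) + ... + f(xₙ)]

x_0 = 1.2500, f(x_0) = 0.900572, coefficient = 1
x_1 = 1.6875, f(x_1) = 0.986442, coefficient = 2
x_2 = 2.1250, f(x_2) = 0.723044, coefficient = 2
x_3 = 2.5625, f(x_3) = 0.299499, coefficient = 2
x_4 = 3.0000, f(x_4) = 0.019915, coefficient = 1

I ≈ (0.437500/2) × 4.938456 = 1.080287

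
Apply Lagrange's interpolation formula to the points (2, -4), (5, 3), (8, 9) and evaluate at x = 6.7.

Lagrange interpolation formula:
P(x) = Σ yᵢ × Lᵢ(x)
where Lᵢ(x) = Π_{j≠i} (x - xⱼ)/(xᵢ - xⱼ)

L_0(6.7) = (6.7 - 5)/(2 - 5) × (6.7 - 8)/(2 - 8) = -0.122778
L_1(6.7) = (6.7 - 2)/(5 - 2) × (6.7 - 8)/(5 - 8) = 0.678889
L_2(6.7) = (6.7 - 2)/(8 - 2) × (6.7 - 5)/(8 - 5) = 0.443889

P(6.7) = (-4)×L_0(6.7) + 3×L_1(6.7) + 9×L_2(6.7)
P(6.7) = 6.522778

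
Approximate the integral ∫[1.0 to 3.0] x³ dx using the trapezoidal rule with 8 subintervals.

f(x) = x³
a = 1.0, b = 3.0, n = 8
h = (b - a)/n = 0.250000

Trapezoidal rule: (h/2)[f(x₀) + 2f(x₁) + 2f(x₂) + ... + f(xₙ)]

x_0 = 1.0000, f(x_0) = 1.000000, coefficient = 1
x_1 = 1.2500, f(x_1) = 1.953125, coefficient = 2
x_2 = 1.5000, f(x_2) = 3.375000, coefficient = 2
x_3 = 1.7500, f(x_3) = 5.359375, coefficient = 2
x_4 = 2.0000, f(x_4) = 8.000000, coefficient = 2
x_5 = 2.2500, f(x_5) = 11.390625, coefficient = 2
x_6 = 2.5000, f(x_6) = 15.625000, coefficient = 2
x_7 = 2.7500, f(x_7) = 20.796875, coefficient = 2
x_8 = 3.0000, f(x_8) = 27.000000, coefficient = 1

I ≈ (0.250000/2) × 161.000000 = 20.125000
Exact value: 20.000000
Error: 0.125000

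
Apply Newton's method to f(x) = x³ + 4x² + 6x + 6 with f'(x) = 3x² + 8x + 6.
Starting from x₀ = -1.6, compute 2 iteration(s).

f(x) = x³ + 4x² + 6x + 6
f'(x) = 3x² + 8x + 6
x₀ = -1.6

Newton-Raphson formula: x_{n+1} = x_n - f(x_n)/f'(x_n)

Iteration 1:
  f(-1.600000) = 2.544000
  f'(-1.600000) = 0.880000
  x_1 = -1.600000 - 2.544000/0.880000 = -4.490909
Iteration 2:
  f(-4.490909) = -30.846239
  f'(-4.490909) = 30.577521
  x_2 = -4.490909 - (-30.846239)/30.577521 = -3.482121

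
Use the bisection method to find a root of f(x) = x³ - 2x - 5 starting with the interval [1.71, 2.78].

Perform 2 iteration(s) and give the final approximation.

f(x) = x³ - 2x - 5
Initial interval: [1.71, 2.78]

Iteration 1:
  c_1 = (1.710000 + 2.780000)/2 = 2.245000
  f(c_1) = f(2.245000) = 1.824856
  f(a) × f(c) < 0, new interval: [1.710000, 2.245000]
Iteration 2:
  c_2 = (1.710000 + 2.245000)/2 = 1.977500
  f(c_2) = f(1.977500) = -1.221974
  f(a) × f(c) ≥ 0, new interval: [1.977500, 2.245000]

After 2 iteration(s), the approximation is c_2 = 1.977500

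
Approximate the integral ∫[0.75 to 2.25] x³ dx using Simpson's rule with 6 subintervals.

f(x) = x³
a = 0.75, b = 2.25, n = 6
h = (b - a)/n = 0.250000

Simpson's rule: (h/3)[f(x₀) + 4f(x₁) + 2f(x₂) + ... + f(xₙ)]

x_0 = 0.7500, f(x_0) = 0.421875, coefficient = 1
x_1 = 1.0000, f(x_1) = 1.000000, coefficient = 4
x_2 = 1.2500, f(x_2) = 1.953125, coefficient = 2
x_3 = 1.5000, f(x_3) = 3.375000, coefficient = 4
x_4 = 1.7500, f(x_4) = 5.359375, coefficient = 2
x_5 = 2.0000, f(x_5) = 8.000000, coefficient = 4
x_6 = 2.2500, f(x_6) = 11.390625, coefficient = 1

I ≈ (0.250000/3) × 75.937500 = 6.328125
Exact value: 6.328125
Error: 0.000000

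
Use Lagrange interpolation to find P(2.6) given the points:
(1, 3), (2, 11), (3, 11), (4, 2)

Lagrange interpolation formula:
P(x) = Σ yᵢ × Lᵢ(x)
where Lᵢ(x) = Π_{j≠i} (x - xⱼ)/(xᵢ - xⱼ)

L_0(2.6) = (2.6 - 2)/(1 - 2) × (2.6 - 3)/(1 - 3) × (2.6 - 4)/(1 - 4) = -0.056000
L_1(2.6) = (2.6 - 1)/(2 - 1) × (2.6 - 3)/(2 - 3) × (2.6 - 4)/(2 - 4) = 0.448000
L_2(2.6) = (2.6 - 1)/(3 - 1) × (2.6 - 2)/(3 - 2) × (2.6 - 4)/(3 - 4) = 0.672000
L_3(2.6) = (2.6 - 1)/(4 - 1) × (2.6 - 2)/(4 - 2) × (2.6 - 3)/(4 - 3) = -0.064000

P(2.6) = 3×L_0(2.6) + 11×L_1(2.6) + 11×L_2(2.6) + 2×L_3(2.6)
P(2.6) = 12.024000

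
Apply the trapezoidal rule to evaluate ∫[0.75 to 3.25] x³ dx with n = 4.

f(x) = x³
a = 0.75, b = 3.25, n = 4
h = (b - a)/n = 0.625000

Trapezoidal rule: (h/2)[f(x₀) + 2f(x₁) + 2f(x₂) + ... + f(xₙ)]

x_0 = 0.7500, f(x_0) = 0.421875, coefficient = 1
x_1 = 1.3750, f(x_1) = 2.599609, coefficient = 2
x_2 = 2.0000, f(x_2) = 8.000000, coefficient = 2
x_3 = 2.6250, f(x_3) = 18.087891, coefficient = 2
x_4 = 3.2500, f(x_4) = 34.328125, coefficient = 1

I ≈ (0.625000/2) × 92.125000 = 28.789062
Exact value: 27.812500
Error: 0.976562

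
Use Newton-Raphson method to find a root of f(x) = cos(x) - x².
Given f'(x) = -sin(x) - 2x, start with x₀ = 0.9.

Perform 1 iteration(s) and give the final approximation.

f(x) = cos(x) - x²
f'(x) = -sin(x) - 2x
x₀ = 0.9

Newton-Raphson formula: x_{n+1} = x_n - f(x_n)/f'(x_n)

Iteration 1:
  f(0.900000) = -0.188390
  f'(0.900000) = -2.583327
  x_1 = 0.900000 - (-0.188390)/(-2.583327) = 0.827075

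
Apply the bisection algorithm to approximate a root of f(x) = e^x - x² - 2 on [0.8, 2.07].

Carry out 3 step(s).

f(x) = e^x - x² - 2
Initial interval: [0.8, 2.07]

Iteration 1:
  c_1 = (0.800000 + 2.070000)/2 = 1.435000
  f(c_1) = f(1.435000) = 0.140420
  f(a) × f(c) < 0, new interval: [0.800000, 1.435000]
Iteration 2:
  c_2 = (0.800000 + 1.435000)/2 = 1.117500
  f(c_2) = f(1.117500) = -0.191605
  f(a) × f(c) ≥ 0, new interval: [1.117500, 1.435000]
Iteration 3:
  c_3 = (1.117500 + 1.435000)/2 = 1.276250
  f(c_3) = f(1.276250) = -0.045636
  f(a) × f(c) ≥ 0, new interval: [1.276250, 1.435000]

After 3 iteration(s), the approximation is c_3 = 1.276250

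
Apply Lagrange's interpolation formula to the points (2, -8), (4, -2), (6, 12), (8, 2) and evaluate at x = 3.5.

Lagrange interpolation formula:
P(x) = Σ yᵢ × Lᵢ(x)
where Lᵢ(x) = Π_{j≠i} (x - xⱼ)/(xᵢ - xⱼ)

L_0(3.5) = (3.5 - 4)/(2 - 4) × (3.5 - 6)/(2 - 6) × (3.5 - 8)/(2 - 8) = 0.117188
L_1(3.5) = (3.5 - 2)/(4 - 2) × (3.5 - 6)/(4 - 6) × (3.5 - 8)/(4 - 8) = 1.054688
L_2(3.5) = (3.5 - 2)/(6 - 2) × (3.5 - 4)/(6 - 4) × (3.5 - 8)/(6 - 8) = -0.210938
L_3(3.5) = (3.5 - 2)/(8 - 2) × (3.5 - 4)/(8 - 4) × (3.5 - 6)/(8 - 6) = 0.039062

P(3.5) = (-8)×L_0(3.5) + (-2)×L_1(3.5) + 12×L_2(3.5) + 2×L_3(3.5)
P(3.5) = -5.500000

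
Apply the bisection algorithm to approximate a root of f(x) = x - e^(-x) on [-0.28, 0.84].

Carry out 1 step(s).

f(x) = x - e^(-x)
Initial interval: [-0.28, 0.84]

Iteration 1:
  c_1 = (-0.280000 + 0.840000)/2 = 0.280000
  f(c_1) = f(0.280000) = -0.475784
  f(a) × f(c) ≥ 0, new interval: [0.280000, 0.840000]

After 1 iteration(s), the approximation is c_1 = 0.280000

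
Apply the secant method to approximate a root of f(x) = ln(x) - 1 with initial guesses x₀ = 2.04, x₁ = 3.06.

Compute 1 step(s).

f(x) = ln(x) - 1
x₀ = 2.04, x₁ = 3.06

Secant formula: x_{n+1} = x_n - f(x_n)(x_n - x_{n-1})/(f(x_n) - f(x_{n-1}))

Iteration 1:
  f(2.040000) = -0.287050
  f(3.060000) = 0.118415
  x_2 = 3.060000 - 0.118415×(3.060000 - 2.040000)/(0.118415 - (-0.287050))
       = 2.762112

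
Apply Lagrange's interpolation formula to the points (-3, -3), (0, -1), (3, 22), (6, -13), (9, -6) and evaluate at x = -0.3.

Lagrange interpolation formula:
P(x) = Σ yᵢ × Lᵢ(x)
where Lᵢ(x) = Π_{j≠i} (x - xⱼ)/(xᵢ - xⱼ)

L_0(-0.3) = (-0.3 - 0)/(-3 - 0) × (-0.3 - 3)/(-3 - 3) × (-0.3 - 6)/(-3 - 6) × (-0.3 - 9)/(-3 - 9) = 0.029837
L_1(-0.3) = (-0.3 - (-3))/(0 - (-3)) × (-0.3 - 3)/(0 - 3) × (-0.3 - 6)/(0 - 6) × (-0.3 - 9)/(0 - 9) = 1.074150
L_2(-0.3) = (-0.3 - (-3))/(3 - (-3)) × (-0.3 - 0)/(3 - 0) × (-0.3 - 6)/(3 - 6) × (-0.3 - 9)/(3 - 9) = -0.146475
L_3(-0.3) = (-0.3 - (-3))/(6 - (-3)) × (-0.3 - 0)/(6 - 0) × (-0.3 - 3)/(6 - 3) × (-0.3 - 9)/(6 - 9) = 0.051150
L_4(-0.3) = (-0.3 - (-3))/(9 - (-3)) × (-0.3 - 0)/(9 - 0) × (-0.3 - 3)/(9 - 3) × (-0.3 - 6)/(9 - 6) = -0.008662

P(-0.3) = (-3)×L_0(-0.3) + (-1)×L_1(-0.3) + 22×L_2(-0.3) + (-13)×L_3(-0.3) + (-6)×L_4(-0.3)
P(-0.3) = -4.999087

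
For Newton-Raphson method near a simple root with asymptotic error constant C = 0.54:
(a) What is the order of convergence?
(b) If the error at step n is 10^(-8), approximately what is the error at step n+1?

(a) Newton-Raphson has quadratic (order 2) convergence near simple roots.
    This means |e_{n+1}| ≈ C|e_n|².

(b) With |e_n| = 10^(-8) and C = 0.54:
    |e_{n+1}| ≈ 0.54 × (10^(-8))² = 0.54 × 10^(-16)

(a) 2 (quadratic); (b) |e_{n+1}| ≈ 5.400e-17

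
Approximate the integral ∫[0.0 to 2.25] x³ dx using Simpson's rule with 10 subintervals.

f(x) = x³
a = 0.0, b = 2.25, n = 10
h = (b - a)/n = 0.225000

Simpson's rule: (h/3)[f(x₀) + 4f(x₁) + 2f(x₂) + ... + f(xₙ)]

x_0 = 0.0000, f(x_0) = 0.000000, coefficient = 1
x_1 = 0.2250, f(x_1) = 0.011391, coefficient = 4
x_2 = 0.4500, f(x_2) = 0.091125, coefficient = 2
x_3 = 0.6750, f(x_3) = 0.307547, coefficient = 4
x_4 = 0.9000, f(x_4) = 0.729000, coefficient = 2
x_5 = 1.1250, f(x_5) = 1.423828, coefficient = 4
x_6 = 1.3500, f(x_6) = 2.460375, coefficient = 2
x_7 = 1.5750, f(x_7) = 3.906984, coefficient = 4
x_8 = 1.8000, f(x_8) = 5.832000, coefficient = 2
x_9 = 2.0250, f(x_9) = 8.303766, coefficient = 4
x_10 = 2.2500, f(x_10) = 11.390625, coefficient = 1

I ≈ (0.225000/3) × 85.429688 = 6.407227
Exact value: 6.407227
Error: 0.000000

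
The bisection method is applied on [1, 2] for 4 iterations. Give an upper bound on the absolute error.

Bisection error bound: |error| ≤ (b-a)/2^n
|error| ≤ (2 - 1)/2^4 = 1/2^4
|error| ≤ 0.0625000000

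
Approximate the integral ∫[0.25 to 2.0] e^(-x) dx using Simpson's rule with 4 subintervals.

f(x) = e^(-x)
a = 0.25, b = 2.0, n = 4
h = (b - a)/n = 0.437500

Simpson's rule: (h/3)[f(x₀) + 4f(x₁) + 2f(x₂) + ... + f(xₙ)]

x_0 = 0.2500, f(x_0) = 0.778801, coefficient = 1
x_1 = 0.6875, f(x_1) = 0.502832, coefficient = 4
x_2 = 1.1250, f(x_2) = 0.324652, coefficient = 2
x_3 = 1.5625, f(x_3) = 0.209611, coefficient = 4
x_4 = 2.0000, f(x_4) = 0.135335, coefficient = 1

I ≈ (0.437500/3) × 4.413213 = 0.643594
Exact value: 0.643465
Error: 0.000128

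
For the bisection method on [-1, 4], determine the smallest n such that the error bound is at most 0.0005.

We need (b-a)/2^n ≤ 0.0005
(4 - (-1))/2^n ≤ 0.0005
5/2^n ≤ 0.0005
2^n ≥ 10000
n ≥ log₂(10000) = 13.29
n ≥ 14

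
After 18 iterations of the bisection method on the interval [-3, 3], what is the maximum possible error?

Bisection error bound: |error| ≤ (b-a)/2^n
|error| ≤ (3 - (-3))/2^18 = 6/2^18
|error| ≤ 0.0000228882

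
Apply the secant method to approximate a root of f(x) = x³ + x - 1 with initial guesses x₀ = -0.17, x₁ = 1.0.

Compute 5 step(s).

f(x) = x³ + x - 1
x₀ = -0.17, x₁ = 1.0

Secant formula: x_{n+1} = x_n - f(x_n)(x_n - x_{n-1})/(f(x_n) - f(x_{n-1}))

Iteration 1:
  f(-0.170000) = -1.174913
  f(1.000000) = 1.000000
  x_2 = 1.000000 - 1.000000×(1.000000 - (-0.170000))/(1.000000 - (-1.174913))
       = 0.462047
Iteration 2:
  f(1.000000) = 1.000000
  f(0.462047) = -0.439311
  x_3 = 0.462047 - (-0.439311)×(0.462047 - 1.000000)/(-0.439311 - 1.000000)
       = 0.626243
Iteration 3:
  f(0.462047) = -0.439311
  f(0.626243) = -0.128157
  x_4 = 0.626243 - (-0.128157)×(0.626243 - 0.462047)/(-0.128157 - (-0.439311))
       = 0.693871
Iteration 4:
  f(0.626243) = -0.128157
  f(0.693871) = 0.027940
  x_5 = 0.693871 - 0.027940×(0.693871 - 0.626243)/(0.027940 - (-0.128157))
       = 0.681766
Iteration 5:
  f(0.693871) = 0.027940
  f(0.681766) = -0.001345
  x_6 = 0.681766 - (-0.001345)×(0.681766 - 0.693871)/(-0.001345 - 0.027940)
       = 0.682322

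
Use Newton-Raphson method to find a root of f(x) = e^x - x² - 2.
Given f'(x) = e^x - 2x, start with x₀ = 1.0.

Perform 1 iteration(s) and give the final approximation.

f(x) = e^x - x² - 2
f'(x) = e^x - 2x
x₀ = 1.0

Newton-Raphson formula: x_{n+1} = x_n - f(x_n)/f'(x_n)

Iteration 1:
  f(1.000000) = -0.281718
  f'(1.000000) = 0.718282
  x_1 = 1.000000 - (-0.281718)/0.718282 = 1.392211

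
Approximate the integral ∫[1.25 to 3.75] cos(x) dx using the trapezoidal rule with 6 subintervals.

f(x) = cos(x)
a = 1.25, b = 3.75, n = 6
h = (b - a)/n = 0.416667

Trapezoidal rule: (h/2)[f(x₀) + 2f(x₁) + 2f(x₂) + ... + f(xₙ)]

x_0 = 1.2500, f(x_0) = 0.315322, coefficient = 1
x_1 = 1.6667, f(x_1) = -0.095724, coefficient = 2
x_2 = 2.0833, f(x_2) = -0.490390, coefficient = 2
x_3 = 2.5000, f(x_3) = -0.801144, coefficient = 2
x_4 = 2.9167, f(x_4) = -0.974811, coefficient = 2
x_5 = 3.3333, f(x_5) = -0.981674, coefficient = 2
x_6 = 3.7500, f(x_6) = -0.820559, coefficient = 1

I ≈ (0.416667/2) × -7.192720 = -1.498483
Exact value: -1.520546
Error: 0.022063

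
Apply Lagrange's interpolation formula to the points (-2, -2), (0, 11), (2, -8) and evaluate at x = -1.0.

Lagrange interpolation formula:
P(x) = Σ yᵢ × Lᵢ(x)
where Lᵢ(x) = Π_{j≠i} (x - xⱼ)/(xᵢ - xⱼ)

L_0(-1.0) = (-1.0 - 0)/(-2 - 0) × (-1.0 - 2)/(-2 - 2) = 0.375000
L_1(-1.0) = (-1.0 - (-2))/(0 - (-2)) × (-1.0 - 2)/(0 - 2) = 0.750000
L_2(-1.0) = (-1.0 - (-2))/(2 - (-2)) × (-1.0 - 0)/(2 - 0) = -0.125000

P(-1.0) = (-2)×L_0(-1.0) + 11×L_1(-1.0) + (-8)×L_2(-1.0)
P(-1.0) = 8.500000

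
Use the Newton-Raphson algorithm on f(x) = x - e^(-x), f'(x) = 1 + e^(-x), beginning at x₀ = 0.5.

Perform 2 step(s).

f(x) = x - e^(-x)
f'(x) = 1 + e^(-x)
x₀ = 0.5

Newton-Raphson formula: x_{n+1} = x_n - f(x_n)/f'(x_n)

Iteration 1:
  f(0.500000) = -0.106531
  f'(0.500000) = 1.606531
  x_1 = 0.500000 - (-0.106531)/1.606531 = 0.566311
Iteration 2:
  f(0.566311) = -0.001305
  f'(0.566311) = 1.567616
  x_2 = 0.566311 - (-0.001305)/1.567616 = 0.567143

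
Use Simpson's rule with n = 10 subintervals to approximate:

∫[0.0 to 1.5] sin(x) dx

f(x) = sin(x)
a = 0.0, b = 1.5, n = 10
h = (b - a)/n = 0.150000

Simpson's rule: (h/3)[f(x₀) + 4f(x₁) + 2f(x₂) + ... + f(xₙ)]

x_0 = 0.0000, f(x_0) = 0.000000, coefficient = 1
x_1 = 0.1500, f(x_1) = 0.149438, coefficient = 4
x_2 = 0.3000, f(x_2) = 0.295520, coefficient = 2
x_3 = 0.4500, f(x_3) = 0.434966, coefficient = 4
x_4 = 0.6000, f(x_4) = 0.564642, coefficient = 2
x_5 = 0.7500, f(x_5) = 0.681639, coefficient = 4
x_6 = 0.9000, f(x_6) = 0.783327, coefficient = 2
x_7 = 1.0500, f(x_7) = 0.867423, coefficient = 4
x_8 = 1.2000, f(x_8) = 0.932039, coefficient = 2
x_9 = 1.3500, f(x_9) = 0.975723, coefficient = 4
x_10 = 1.5000, f(x_10) = 0.997495, coefficient = 1

I ≈ (0.150000/3) × 18.585308 = 0.929265
Exact value: 0.929263
Error: 0.000003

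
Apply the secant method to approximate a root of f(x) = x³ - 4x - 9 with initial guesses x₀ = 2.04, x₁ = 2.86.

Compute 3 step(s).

f(x) = x³ - 4x - 9
x₀ = 2.04, x₁ = 2.86

Secant formula: x_{n+1} = x_n - f(x_n)(x_n - x_{n-1})/(f(x_n) - f(x_{n-1}))

Iteration 1:
  f(2.040000) = -8.670336
  f(2.860000) = 2.953656
  x_2 = 2.860000 - 2.953656×(2.860000 - 2.040000)/(2.953656 - (-8.670336))
       = 2.651638
Iteration 2:
  f(2.860000) = 2.953656
  f(2.651638) = -0.962397
  x_3 = 2.651638 - (-0.962397)×(2.651638 - 2.860000)/(-0.962397 - 2.953656)
       = 2.702844
Iteration 3:
  f(2.651638) = -0.962397
  f(2.702844) = -0.066105
  x_4 = 2.702844 - (-0.066105)×(2.702844 - 2.651638)/(-0.066105 - (-0.962397))
       = 2.706621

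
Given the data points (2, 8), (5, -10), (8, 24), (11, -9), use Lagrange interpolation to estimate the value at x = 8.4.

Lagrange interpolation formula:
P(x) = Σ yᵢ × Lᵢ(x)
where Lᵢ(x) = Π_{j≠i} (x - xⱼ)/(xᵢ - xⱼ)

L_0(8.4) = (8.4 - 5)/(2 - 5) × (8.4 - 8)/(2 - 8) × (8.4 - 11)/(2 - 11) = 0.021827
L_1(8.4) = (8.4 - 2)/(5 - 2) × (8.4 - 8)/(5 - 8) × (8.4 - 11)/(5 - 11) = -0.123259
L_2(8.4) = (8.4 - 2)/(8 - 2) × (8.4 - 5)/(8 - 5) × (8.4 - 11)/(8 - 11) = 1.047704
L_3(8.4) = (8.4 - 2)/(11 - 2) × (8.4 - 5)/(11 - 5) × (8.4 - 8)/(11 - 8) = 0.053728

P(8.4) = 8×L_0(8.4) + (-10)×L_1(8.4) + 24×L_2(8.4) + (-9)×L_3(8.4)
P(8.4) = 26.068543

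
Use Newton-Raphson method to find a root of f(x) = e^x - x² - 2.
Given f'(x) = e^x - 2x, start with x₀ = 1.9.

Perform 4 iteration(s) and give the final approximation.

f(x) = e^x - x² - 2
f'(x) = e^x - 2x
x₀ = 1.9

Newton-Raphson formula: x_{n+1} = x_n - f(x_n)/f'(x_n)

Iteration 1:
  f(1.900000) = 1.075894
  f'(1.900000) = 2.885894
  x_1 = 1.900000 - 1.075894/2.885894 = 1.527189
Iteration 2:
  f(1.527189) = 0.272906
  f'(1.527189) = 1.550834
  x_2 = 1.527189 - 0.272906/1.550834 = 1.351215
Iteration 3:
  f(1.351215) = 0.036333
  f'(1.351215) = 1.159684
  x_3 = 1.351215 - 0.036333/1.159684 = 1.319885
Iteration 4:
  f(1.319885) = 0.000894
  f'(1.319885) = 1.103221
  x_4 = 1.319885 - 0.000894/1.103221 = 1.319074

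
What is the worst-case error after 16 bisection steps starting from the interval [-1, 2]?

Bisection error bound: |error| ≤ (b-a)/2^n
|error| ≤ (2 - (-1))/2^16 = 3/2^16
|error| ≤ 0.0000457764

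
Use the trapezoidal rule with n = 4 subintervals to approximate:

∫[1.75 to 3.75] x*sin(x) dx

f(x) = x*sin(x)
a = 1.75, b = 3.75, n = 4
h = (b - a)/n = 0.500000

Trapezoidal rule: (h/2)[f(x₀) + 2f(x₁) + 2f(x₂) + ... + f(xₙ)]

x_0 = 1.7500, f(x_0) = 1.721975, coefficient = 1
x_1 = 2.2500, f(x_1) = 1.750665, coefficient = 2
x_2 = 2.7500, f(x_2) = 1.049568, coefficient = 2
x_3 = 3.2500, f(x_3) = -0.351634, coefficient = 2
x_4 = 3.7500, f(x_4) = -2.143355, coefficient = 1

I ≈ (0.500000/2) × 4.475817 = 1.118954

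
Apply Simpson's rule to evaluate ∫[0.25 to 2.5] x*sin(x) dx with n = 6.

f(x) = x*sin(x)
a = 0.25, b = 2.5, n = 6
h = (b - a)/n = 0.375000

Simpson's rule: (h/3)[f(x₀) + 4f(x₁) + 2f(x₂) + ... + f(xₙ)]

x_0 = 0.2500, f(x_0) = 0.061851, coefficient = 1
x_1 = 0.6250, f(x_1) = 0.365686, coefficient = 4
x_2 = 1.0000, f(x_2) = 0.841471, coefficient = 2
x_3 = 1.3750, f(x_3) = 1.348728, coefficient = 4
x_4 = 1.7500, f(x_4) = 1.721975, coefficient = 2
x_5 = 2.1250, f(x_5) = 1.806930, coefficient = 4
x_6 = 2.5000, f(x_6) = 1.496180, coefficient = 1

I ≈ (0.375000/3) × 20.770297 = 2.596287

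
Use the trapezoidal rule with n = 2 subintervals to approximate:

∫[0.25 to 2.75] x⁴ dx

f(x) = x⁴
a = 0.25, b = 2.75, n = 2
h = (b - a)/n = 1.250000

Trapezoidal rule: (h/2)[f(x₀) + 2f(x₁) + 2f(x₂) + ... + f(xₙ)]

x_0 = 0.2500, f(x_0) = 0.003906, coefficient = 1
x_1 = 1.5000, f(x_1) = 5.062500, coefficient = 2
x_2 = 2.7500, f(x_2) = 57.191406, coefficient = 1

I ≈ (1.250000/2) × 67.320312 = 42.075195
Exact value: 31.455078
Error: 10.620117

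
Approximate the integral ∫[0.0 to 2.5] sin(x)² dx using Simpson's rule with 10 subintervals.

f(x) = sin(x)²
a = 0.0, b = 2.5, n = 10
h = (b - a)/n = 0.250000

Simpson's rule: (h/3)[f(x₀) + 4f(x₁) + 2f(x₂) + ... + f(xₙ)]

x_0 = 0.0000, f(x_0) = 0.000000, coefficient = 1
x_1 = 0.2500, f(x_1) = 0.061209, coefficient = 4
x_2 = 0.5000, f(x_2) = 0.229849, coefficient = 2
x_3 = 0.7500, f(x_3) = 0.464631, coefficient = 4
x_4 = 1.0000, f(x_4) = 0.708073, coefficient = 2
x_5 = 1.2500, f(x_5) = 0.900572, coefficient = 4
x_6 = 1.5000, f(x_6) = 0.994996, coefficient = 2
x_7 = 1.7500, f(x_7) = 0.968228, coefficient = 4
x_8 = 2.0000, f(x_8) = 0.826822, coefficient = 2
x_9 = 2.2500, f(x_9) = 0.605398, coefficient = 4
x_10 = 2.5000, f(x_10) = 0.358169, coefficient = 1

I ≈ (0.250000/3) × 17.877802 = 1.489817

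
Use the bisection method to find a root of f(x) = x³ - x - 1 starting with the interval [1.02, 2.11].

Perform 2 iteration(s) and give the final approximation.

f(x) = x³ - x - 1
Initial interval: [1.02, 2.11]

Iteration 1:
  c_1 = (1.020000 + 2.110000)/2 = 1.565000
  f(c_1) = f(1.565000) = 1.268037
  f(a) × f(c) < 0, new interval: [1.020000, 1.565000]
Iteration 2:
  c_2 = (1.020000 + 1.565000)/2 = 1.292500
  f(c_2) = f(1.292500) = -0.133306
  f(a) × f(c) ≥ 0, new interval: [1.292500, 1.565000]

After 2 iteration(s), the approximation is c_2 = 1.292500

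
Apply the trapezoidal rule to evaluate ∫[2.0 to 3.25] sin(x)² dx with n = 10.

f(x) = sin(x)²
a = 2.0, b = 3.25, n = 10
h = (b - a)/n = 0.125000

Trapezoidal rule: (h/2)[f(x₀) + 2f(x₁) + 2f(x₂) + ... + f(xₙ)]

x_0 = 2.0000, f(x_0) = 0.826822, coefficient = 1
x_1 = 2.1250, f(x_1) = 0.723044, coefficient = 2
x_2 = 2.2500, f(x_2) = 0.605398, coefficient = 2
x_3 = 2.3750, f(x_3) = 0.481199, coefficient = 2
x_4 = 2.5000, f(x_4) = 0.358169, coefficient = 2
x_5 = 2.6250, f(x_5) = 0.243957, coefficient = 2
x_6 = 2.7500, f(x_6) = 0.145665, coefficient = 2
x_7 = 2.8750, f(x_7) = 0.069404, coefficient = 2
x_8 = 3.0000, f(x_8) = 0.019915, coefficient = 2
x_9 = 3.1250, f(x_9) = 0.000275, coefficient = 2
x_10 = 3.2500, f(x_10) = 0.011706, coefficient = 1

I ≈ (0.125000/2) × 6.132580 = 0.383286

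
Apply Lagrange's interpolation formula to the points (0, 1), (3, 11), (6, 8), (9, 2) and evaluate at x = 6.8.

Lagrange interpolation formula:
P(x) = Σ yᵢ × Lᵢ(x)
where Lᵢ(x) = Π_{j≠i} (x - xⱼ)/(xᵢ - xⱼ)

L_0(6.8) = (6.8 - 3)/(0 - 3) × (6.8 - 6)/(0 - 6) × (6.8 - 9)/(0 - 9) = 0.041284
L_1(6.8) = (6.8 - 0)/(3 - 0) × (6.8 - 6)/(3 - 6) × (6.8 - 9)/(3 - 9) = -0.221630
L_2(6.8) = (6.8 - 0)/(6 - 0) × (6.8 - 3)/(6 - 3) × (6.8 - 9)/(6 - 9) = 1.052741
L_3(6.8) = (6.8 - 0)/(9 - 0) × (6.8 - 3)/(9 - 3) × (6.8 - 6)/(9 - 6) = 0.127605

P(6.8) = 1×L_0(6.8) + 11×L_1(6.8) + 8×L_2(6.8) + 2×L_3(6.8)
P(6.8) = 6.280494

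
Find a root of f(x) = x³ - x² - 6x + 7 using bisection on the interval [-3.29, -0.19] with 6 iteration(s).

f(x) = x³ - x² - 6x + 7
Initial interval: [-3.29, -0.19]

Iteration 1:
  c_1 = (-3.290000 + (-0.190000))/2 = -1.740000
  f(c_1) = f(-1.740000) = 9.144376
  f(a) × f(c) < 0, new interval: [-3.290000, -1.740000]
Iteration 2:
  c_2 = (-3.290000 + (-1.740000))/2 = -2.515000
  f(c_2) = f(-2.515000) = -0.143166
  f(a) × f(c) ≥ 0, new interval: [-2.515000, -1.740000]
Iteration 3:
  c_3 = (-2.515000 + (-1.740000))/2 = -2.127500
  f(c_3) = f(-2.127500) = 5.609134
  f(a) × f(c) < 0, new interval: [-2.515000, -2.127500]
Iteration 4:
  c_4 = (-2.515000 + (-2.127500))/2 = -2.321250
  f(c_4) = f(-2.321250) = 3.031936
  f(a) × f(c) < 0, new interval: [-2.515000, -2.321250]
Iteration 5:
  c_5 = (-2.515000 + (-2.321250))/2 = -2.418125
  f(c_5) = f(-2.418125) = 1.521850
  f(a) × f(c) < 0, new interval: [-2.515000, -2.418125]
Iteration 6:
  c_6 = (-2.515000 + (-2.418125))/2 = -2.466563
  f(c_6) = f(-2.466563) = 0.709049
  f(a) × f(c) < 0, new interval: [-2.515000, -2.466563]

After 6 iteration(s), the approximation is c_6 = -2.466563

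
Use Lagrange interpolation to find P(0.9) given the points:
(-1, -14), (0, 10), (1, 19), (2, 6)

Lagrange interpolation formula:
P(x) = Σ yᵢ × Lᵢ(x)
where Lᵢ(x) = Π_{j≠i} (x - xⱼ)/(xᵢ - xⱼ)

L_0(0.9) = (0.9 - 0)/(-1 - 0) × (0.9 - 1)/(-1 - 1) × (0.9 - 2)/(-1 - 2) = -0.016500
L_1(0.9) = (0.9 - (-1))/(0 - (-1)) × (0.9 - 1)/(0 - 1) × (0.9 - 2)/(0 - 2) = 0.104500
L_2(0.9) = (0.9 - (-1))/(1 - (-1)) × (0.9 - 0)/(1 - 0) × (0.9 - 2)/(1 - 2) = 0.940500
L_3(0.9) = (0.9 - (-1))/(2 - (-1)) × (0.9 - 0)/(2 - 0) × (0.9 - 1)/(2 - 1) = -0.028500

P(0.9) = (-14)×L_0(0.9) + 10×L_1(0.9) + 19×L_2(0.9) + 6×L_3(0.9)
P(0.9) = 18.974500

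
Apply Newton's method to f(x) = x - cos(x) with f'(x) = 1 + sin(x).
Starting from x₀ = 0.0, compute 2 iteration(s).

f(x) = x - cos(x)
f'(x) = 1 + sin(x)
x₀ = 0.0

Newton-Raphson formula: x_{n+1} = x_n - f(x_n)/f'(x_n)

Iteration 1:
  f(0.000000) = -1.000000
  f'(0.000000) = 1.000000
  x_1 = 0.000000 - (-1.000000)/1.000000 = 1.000000
Iteration 2:
  f(1.000000) = 0.459698
  f'(1.000000) = 1.841471
  x_2 = 1.000000 - 0.459698/1.841471 = 0.750364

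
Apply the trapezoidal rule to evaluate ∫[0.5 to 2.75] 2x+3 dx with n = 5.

f(x) = 2x+3
a = 0.5, b = 2.75, n = 5
h = (b - a)/n = 0.450000

Trapezoidal rule: (h/2)[f(x₀) + 2f(x₁) + 2f(x₂) + ... + f(xₙ)]

x_0 = 0.5000, f(x_0) = 4.000000, coefficient = 1
x_1 = 0.9500, f(x_1) = 4.900000, coefficient = 2
x_2 = 1.4000, f(x_2) = 5.800000, coefficient = 2
x_3 = 1.8500, f(x_3) = 6.700000, coefficient = 2
x_4 = 2.3000, f(x_4) = 7.600000, coefficient = 2
x_5 = 2.7500, f(x_5) = 8.500000, coefficient = 1

I ≈ (0.450000/2) × 62.500000 = 14.062500
Exact value: 14.062500
Error: 0.000000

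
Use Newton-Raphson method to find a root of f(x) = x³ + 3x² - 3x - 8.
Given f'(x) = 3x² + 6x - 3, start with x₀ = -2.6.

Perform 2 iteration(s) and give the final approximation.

f(x) = x³ + 3x² - 3x - 8
f'(x) = 3x² + 6x - 3
x₀ = -2.6

Newton-Raphson formula: x_{n+1} = x_n - f(x_n)/f'(x_n)

Iteration 1:
  f(-2.600000) = 2.504000
  f'(-2.600000) = 1.680000
  x_1 = -2.600000 - 2.504000/1.680000 = -4.090476
Iteration 2:
  f(-4.090476) = -13.974414
  f'(-4.090476) = 22.653129
  x_2 = -4.090476 - (-13.974414)/22.653129 = -3.473589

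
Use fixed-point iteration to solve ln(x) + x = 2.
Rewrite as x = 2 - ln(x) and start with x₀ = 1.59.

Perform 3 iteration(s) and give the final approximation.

Equation: ln(x) + x = 2
Fixed-point form: x = 2 - ln(x)
x₀ = 1.59

x_1 = g(1.590000) = 1.536266
x_2 = g(1.536266) = 1.570645
x_3 = g(1.570645) = 1.548514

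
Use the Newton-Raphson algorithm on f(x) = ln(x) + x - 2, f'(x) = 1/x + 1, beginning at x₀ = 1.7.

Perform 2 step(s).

f(x) = ln(x) + x - 2
f'(x) = 1/x + 1
x₀ = 1.7

Newton-Raphson formula: x_{n+1} = x_n - f(x_n)/f'(x_n)

Iteration 1:
  f(1.700000) = 0.230628
  f'(1.700000) = 1.588235
  x_1 = 1.700000 - 0.230628/1.588235 = 1.554790
Iteration 2:
  f(1.554790) = -0.003870
  f'(1.554790) = 1.643174
  x_2 = 1.554790 - (-0.003870)/1.643174 = 1.557145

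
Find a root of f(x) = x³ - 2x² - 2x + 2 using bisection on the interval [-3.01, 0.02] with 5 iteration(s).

f(x) = x³ - 2x² - 2x + 2
Initial interval: [-3.01, 0.02]

Iteration 1:
  c_1 = (-3.010000 + 0.020000)/2 = -1.495000
  f(c_1) = f(-1.495000) = -2.821412
  f(a) × f(c) ≥ 0, new interval: [-1.495000, 0.020000]
Iteration 2:
  c_2 = (-1.495000 + 0.020000)/2 = -0.737500
  f(c_2) = f(-0.737500) = 1.986057
  f(a) × f(c) < 0, new interval: [-1.495000, -0.737500]
Iteration 3:
  c_3 = (-1.495000 + (-0.737500))/2 = -1.116250
  f(c_3) = f(-1.116250) = 0.349609
  f(a) × f(c) < 0, new interval: [-1.495000, -1.116250]
Iteration 4:
  c_4 = (-1.495000 + (-1.116250))/2 = -1.305625
  f(c_4) = f(-1.305625) = -1.023706
  f(a) × f(c) ≥ 0, new interval: [-1.305625, -1.116250]
Iteration 5:
  c_5 = (-1.305625 + (-1.116250))/2 = -1.210938
  f(c_5) = f(-1.210938) = -0.286546
  f(a) × f(c) ≥ 0, new interval: [-1.210938, -1.116250]

After 5 iteration(s), the approximation is c_5 = -1.210938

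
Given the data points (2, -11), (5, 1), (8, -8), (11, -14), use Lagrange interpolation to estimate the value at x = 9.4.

Lagrange interpolation formula:
P(x) = Σ yᵢ × Lᵢ(x)
where Lᵢ(x) = Π_{j≠i} (x - xⱼ)/(xᵢ - xⱼ)

L_0(9.4) = (9.4 - 5)/(2 - 5) × (9.4 - 8)/(2 - 8) × (9.4 - 11)/(2 - 11) = 0.060840
L_1(9.4) = (9.4 - 2)/(5 - 2) × (9.4 - 8)/(5 - 8) × (9.4 - 11)/(5 - 11) = -0.306963
L_2(9.4) = (9.4 - 2)/(8 - 2) × (9.4 - 5)/(8 - 5) × (9.4 - 11)/(8 - 11) = 0.964741
L_3(9.4) = (9.4 - 2)/(11 - 2) × (9.4 - 5)/(11 - 5) × (9.4 - 8)/(11 - 8) = 0.281383

P(9.4) = (-11)×L_0(9.4) + 1×L_1(9.4) + (-8)×L_2(9.4) + (-14)×L_3(9.4)
P(9.4) = -12.633481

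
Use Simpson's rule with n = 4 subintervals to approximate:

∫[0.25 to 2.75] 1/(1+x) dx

f(x) = 1/(1+x)
a = 0.25, b = 2.75, n = 4
h = (b - a)/n = 0.625000

Simpson's rule: (h/3)[f(x₀) + 4f(x₁) + 2f(x₂) + ... + f(xₙ)]

x_0 = 0.2500, f(x_0) = 0.800000, coefficient = 1
x_1 = 0.8750, f(x_1) = 0.533333, coefficient = 4
x_2 = 1.5000, f(x_2) = 0.400000, coefficient = 2
x_3 = 2.1250, f(x_3) = 0.320000, coefficient = 4
x_4 = 2.7500, f(x_4) = 0.266667, coefficient = 1

I ≈ (0.625000/3) × 5.280000 = 1.100000
Exact value: 1.098612
Error: 0.001388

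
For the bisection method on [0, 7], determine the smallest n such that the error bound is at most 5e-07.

We need (b-a)/2^n ≤ 5e-07
(7 - 0)/2^n ≤ 5e-07
7/2^n ≤ 5e-07
2^n ≥ 14000000
n ≥ log₂(14000000) = 23.74
n ≥ 24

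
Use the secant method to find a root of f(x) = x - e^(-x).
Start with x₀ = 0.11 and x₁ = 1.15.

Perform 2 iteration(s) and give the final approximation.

f(x) = x - e^(-x)
x₀ = 0.11, x₁ = 1.15

Secant formula: x_{n+1} = x_n - f(x_n)(x_n - x_{n-1})/(f(x_n) - f(x_{n-1}))

Iteration 1:
  f(0.110000) = -0.785834
  f(1.150000) = 0.833363
  x_2 = 1.150000 - 0.833363×(1.150000 - 0.110000)/(0.833363 - (-0.785834))
       = 0.614736
Iteration 2:
  f(1.150000) = 0.833363
  f(0.614736) = 0.073953
  x_3 = 0.614736 - 0.073953×(0.614736 - 1.150000)/(0.073953 - 0.833363)
       = 0.562611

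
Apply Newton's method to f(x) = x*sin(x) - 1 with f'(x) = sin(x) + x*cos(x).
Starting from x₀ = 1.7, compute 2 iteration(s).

f(x) = x*sin(x) - 1
f'(x) = sin(x) + x*cos(x)
x₀ = 1.7

Newton-Raphson formula: x_{n+1} = x_n - f(x_n)/f'(x_n)

Iteration 1:
  f(1.700000) = 0.685830
  f'(1.700000) = 0.772629
  x_1 = 1.700000 - 0.685830/0.772629 = 0.812342
Iteration 2:
  f(0.812342) = -0.410320
  f'(0.812342) = 1.284629
  x_2 = 0.812342 - (-0.410320)/1.284629 = 1.131750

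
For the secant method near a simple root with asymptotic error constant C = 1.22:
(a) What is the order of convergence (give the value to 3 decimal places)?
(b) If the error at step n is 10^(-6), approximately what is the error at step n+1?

(a) Secant method has superlinear convergence with order φ = (1+√5)/2 ≈ 1.618.
    This means |e_{n+1}| ≈ C|e_n|^1.618.

(b) With |e_n| = 10^(-6) and C = 1.22:
    |e_{n+1}| ≈ 1.22 × (10^(-6))^1.618 = 1.22 × 10^(-9.71)

(a) ≈ 1.618 (golden ratio); (b) |e_{n+1}| ≈ 2.389e-10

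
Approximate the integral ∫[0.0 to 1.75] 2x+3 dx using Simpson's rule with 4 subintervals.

f(x) = 2x+3
a = 0.0, b = 1.75, n = 4
h = (b - a)/n = 0.437500

Simpson's rule: (h/3)[f(x₀) + 4f(x₁) + 2f(x₂) + ... + f(xₙ)]

x_0 = 0.0000, f(x_0) = 3.000000, coefficient = 1
x_1 = 0.4375, f(x_1) = 3.875000, coefficient = 4
x_2 = 0.8750, f(x_2) = 4.750000, coefficient = 2
x_3 = 1.3125, f(x_3) = 5.625000, coefficient = 4
x_4 = 1.7500, f(x_4) = 6.500000, coefficient = 1

I ≈ (0.437500/3) × 57.000000 = 8.312500
Exact value: 8.312500
Error: 0.000000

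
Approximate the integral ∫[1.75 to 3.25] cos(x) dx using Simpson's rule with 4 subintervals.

f(x) = cos(x)
a = 1.75, b = 3.25, n = 4
h = (b - a)/n = 0.375000

Simpson's rule: (h/3)[f(x₀) + 4f(x₁) + 2f(x₂) + ... + f(xₙ)]

x_0 = 1.7500, f(x_0) = -0.178246, coefficient = 1
x_1 = 2.1250, f(x_1) = -0.526266, coefficient = 4
x_2 = 2.5000, f(x_2) = -0.801144, coefficient = 2
x_3 = 2.8750, f(x_3) = -0.964674, coefficient = 4
x_4 = 3.2500, f(x_4) = -0.994130, coefficient = 1

I ≈ (0.375000/3) × -8.738425 = -1.092303
Exact value: -1.092181
Error: 0.000122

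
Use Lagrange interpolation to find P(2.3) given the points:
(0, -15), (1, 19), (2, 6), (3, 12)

Lagrange interpolation formula:
P(x) = Σ yᵢ × Lᵢ(x)
where Lᵢ(x) = Π_{j≠i} (x - xⱼ)/(xᵢ - xⱼ)

L_0(2.3) = (2.3 - 1)/(0 - 1) × (2.3 - 2)/(0 - 2) × (2.3 - 3)/(0 - 3) = 0.045500
L_1(2.3) = (2.3 - 0)/(1 - 0) × (2.3 - 2)/(1 - 2) × (2.3 - 3)/(1 - 3) = -0.241500
L_2(2.3) = (2.3 - 0)/(2 - 0) × (2.3 - 1)/(2 - 1) × (2.3 - 3)/(2 - 3) = 1.046500
L_3(2.3) = (2.3 - 0)/(3 - 0) × (2.3 - 1)/(3 - 1) × (2.3 - 2)/(3 - 2) = 0.149500

P(2.3) = (-15)×L_0(2.3) + 19×L_1(2.3) + 6×L_2(2.3) + 12×L_3(2.3)
P(2.3) = 2.802000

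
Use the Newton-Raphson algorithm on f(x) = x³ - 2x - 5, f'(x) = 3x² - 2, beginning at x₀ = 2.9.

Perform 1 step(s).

f(x) = x³ - 2x - 5
f'(x) = 3x² - 2
x₀ = 2.9

Newton-Raphson formula: x_{n+1} = x_n - f(x_n)/f'(x_n)

Iteration 1:
  f(2.900000) = 13.589000
  f'(2.900000) = 23.230000
  x_1 = 2.900000 - 13.589000/23.230000 = 2.315024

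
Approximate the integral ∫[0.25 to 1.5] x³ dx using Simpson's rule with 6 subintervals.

f(x) = x³
a = 0.25, b = 1.5, n = 6
h = (b - a)/n = 0.208333

Simpson's rule: (h/3)[f(x₀) + 4f(x₁) + 2f(x₂) + ... + f(xₙ)]

x_0 = 0.2500, f(x_0) = 0.015625, coefficient = 1
x_1 = 0.4583, f(x_1) = 0.096282, coefficient = 4
x_2 = 0.6667, f(x_2) = 0.296296, coefficient = 2
x_3 = 0.8750, f(x_3) = 0.669922, coefficient = 4
x_4 = 1.0833, f(x_4) = 1.271412, coefficient = 2
x_5 = 1.2917, f(x_5) = 2.155020, coefficient = 4
x_6 = 1.5000, f(x_6) = 3.375000, coefficient = 1

I ≈ (0.208333/3) × 18.210938 = 1.264648
Exact value: 1.264648
Error: 0.000000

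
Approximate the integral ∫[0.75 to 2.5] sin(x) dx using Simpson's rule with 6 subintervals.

f(x) = sin(x)
a = 0.75, b = 2.5, n = 6
h = (b - a)/n = 0.291667

Simpson's rule: (h/3)[f(x₀) + 4f(x₁) + 2f(x₂) + ... + f(xₙ)]

x_0 = 0.7500, f(x_0) = 0.681639, coefficient = 1
x_1 = 1.0417, f(x_1) = 0.863247, coefficient = 4
x_2 = 1.3333, f(x_2) = 0.971938, coefficient = 2
x_3 = 1.6250, f(x_3) = 0.998531, coefficient = 4
x_4 = 1.9167, f(x_4) = 0.940781, coefficient = 2
x_5 = 2.2083, f(x_5) = 0.803564, coefficient = 4
x_6 = 2.5000, f(x_6) = 0.598472, coefficient = 1

I ≈ (0.291667/3) × 15.766917 = 1.532895
Exact value: 1.532832
Error: 0.000062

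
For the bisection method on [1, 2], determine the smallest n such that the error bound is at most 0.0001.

We need (b-a)/2^n ≤ 0.0001
(2 - 1)/2^n ≤ 0.0001
1/2^n ≤ 0.0001
2^n ≥ 10000
n ≥ log₂(10000) = 13.29
n ≥ 14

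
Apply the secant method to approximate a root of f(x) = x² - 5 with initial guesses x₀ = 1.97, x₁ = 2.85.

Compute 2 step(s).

f(x) = x² - 5
x₀ = 1.97, x₁ = 2.85

Secant formula: x_{n+1} = x_n - f(x_n)(x_n - x_{n-1})/(f(x_n) - f(x_{n-1}))

Iteration 1:
  f(1.970000) = -1.119100
  f(2.850000) = 3.122500
  x_2 = 2.850000 - 3.122500×(2.850000 - 1.970000)/(3.122500 - (-1.119100))
       = 2.202178
Iteration 2:
  f(2.850000) = 3.122500
  f(2.202178) = -0.150410
  x_3 = 2.202178 - (-0.150410)×(2.202178 - 2.850000)/(-0.150410 - 3.122500)
       = 2.231950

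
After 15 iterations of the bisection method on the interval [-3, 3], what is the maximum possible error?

Bisection error bound: |error| ≤ (b-a)/2^n
|error| ≤ (3 - (-3))/2^15 = 6/2^15
|error| ≤ 0.0001831055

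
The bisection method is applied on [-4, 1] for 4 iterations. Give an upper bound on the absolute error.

Bisection error bound: |error| ≤ (b-a)/2^n
|error| ≤ (1 - (-4))/2^4 = 5/2^4
|error| ≤ 0.3125000000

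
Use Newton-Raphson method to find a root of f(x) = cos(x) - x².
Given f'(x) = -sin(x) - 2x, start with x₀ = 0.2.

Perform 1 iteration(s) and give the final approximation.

f(x) = cos(x) - x²
f'(x) = -sin(x) - 2x
x₀ = 0.2

Newton-Raphson formula: x_{n+1} = x_n - f(x_n)/f'(x_n)

Iteration 1:
  f(0.200000) = 0.940067
  f'(0.200000) = -0.598669
  x_1 = 0.200000 - 0.940067/(-0.598669) = 1.770260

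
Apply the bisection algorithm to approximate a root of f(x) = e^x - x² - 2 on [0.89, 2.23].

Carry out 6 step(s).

f(x) = e^x - x² - 2
Initial interval: [0.89, 2.23]

Iteration 1:
  c_1 = (0.890000 + 2.230000)/2 = 1.560000
  f(c_1) = f(1.560000) = 0.325221
  f(a) × f(c) < 0, new interval: [0.890000, 1.560000]
Iteration 2:
  c_2 = (0.890000 + 1.560000)/2 = 1.225000
  f(c_2) = f(1.225000) = -0.096459
  f(a) × f(c) ≥ 0, new interval: [1.225000, 1.560000]
Iteration 3:
  c_3 = (1.225000 + 1.560000)/2 = 1.392500
  f(c_3) = f(1.392500) = 0.085843
  f(a) × f(c) < 0, new interval: [1.225000, 1.392500]
Iteration 4:
  c_4 = (1.225000 + 1.392500)/2 = 1.308750
  f(c_4) = f(1.308750) = -0.011283
  f(a) × f(c) ≥ 0, new interval: [1.308750, 1.392500]
Iteration 5:
  c_5 = (1.308750 + 1.392500)/2 = 1.350625
  f(c_5) = f(1.350625) = 0.035649
  f(a) × f(c) < 0, new interval: [1.308750, 1.350625]
Iteration 6:
  c_6 = (1.308750 + 1.350625)/2 = 1.329687
  f(c_6) = f(1.329687) = 0.011793
  f(a) × f(c) < 0, new interval: [1.308750, 1.329687]

After 6 iteration(s), the approximation is c_6 = 1.329687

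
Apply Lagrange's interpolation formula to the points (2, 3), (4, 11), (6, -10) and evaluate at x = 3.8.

Lagrange interpolation formula:
P(x) = Σ yᵢ × Lᵢ(x)
where Lᵢ(x) = Π_{j≠i} (x - xⱼ)/(xᵢ - xⱼ)

L_0(3.8) = (3.8 - 4)/(2 - 4) × (3.8 - 6)/(2 - 6) = 0.055000
L_1(3.8) = (3.8 - 2)/(4 - 2) × (3.8 - 6)/(4 - 6) = 0.990000
L_2(3.8) = (3.8 - 2)/(6 - 2) × (3.8 - 4)/(6 - 4) = -0.045000

P(3.8) = 3×L_0(3.8) + 11×L_1(3.8) + (-10)×L_2(3.8)
P(3.8) = 11.505000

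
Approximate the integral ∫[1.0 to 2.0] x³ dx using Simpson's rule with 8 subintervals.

f(x) = x³
a = 1.0, b = 2.0, n = 8
h = (b - a)/n = 0.125000

Simpson's rule: (h/3)[f(x₀) + 4f(x₁) + 2f(x₂) + ... + f(xₙ)]

x_0 = 1.0000, f(x_0) = 1.000000, coefficient = 1
x_1 = 1.1250, f(x_1) = 1.423828, coefficient = 4
x_2 = 1.2500, f(x_2) = 1.953125, coefficient = 2
x_3 = 1.3750, f(x_3) = 2.599609, coefficient = 4
x_4 = 1.5000, f(x_4) = 3.375000, coefficient = 2
x_5 = 1.6250, f(x_5) = 4.291016, coefficient = 4
x_6 = 1.7500, f(x_6) = 5.359375, coefficient = 2
x_7 = 1.8750, f(x_7) = 6.591797, coefficient = 4
x_8 = 2.0000, f(x_8) = 8.000000, coefficient = 1

I ≈ (0.125000/3) × 90.000000 = 3.750000
Exact value: 3.750000
Error: 0.000000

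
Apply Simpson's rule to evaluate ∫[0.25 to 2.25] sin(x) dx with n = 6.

f(x) = sin(x)
a = 0.25, b = 2.25, n = 6
h = (b - a)/n = 0.333333

Simpson's rule: (h/3)[f(x₀) + 4f(x₁) + 2f(x₂) + ... + f(xₙ)]

x_0 = 0.2500, f(x_0) = 0.247404, coefficient = 1
x_1 = 0.5833, f(x_1) = 0.550809, coefficient = 4
x_2 = 0.9167, f(x_2) = 0.793578, coefficient = 2
x_3 = 1.2500, f(x_3) = 0.948985, coefficient = 4
x_4 = 1.5833, f(x_4) = 0.999921, coefficient = 2
x_5 = 1.9167, f(x_5) = 0.940781, coefficient = 4
x_6 = 2.2500, f(x_6) = 0.778073, coefficient = 1

I ≈ (0.333333/3) × 14.374773 = 1.597197
Exact value: 1.597086
Error: 0.000111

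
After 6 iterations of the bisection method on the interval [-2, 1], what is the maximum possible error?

Bisection error bound: |error| ≤ (b-a)/2^n
|error| ≤ (1 - (-2))/2^6 = 3/2^6
|error| ≤ 0.0468750000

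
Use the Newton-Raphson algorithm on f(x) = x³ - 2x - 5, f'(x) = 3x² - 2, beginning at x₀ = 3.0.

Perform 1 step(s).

f(x) = x³ - 2x - 5
f'(x) = 3x² - 2
x₀ = 3.0

Newton-Raphson formula: x_{n+1} = x_n - f(x_n)/f'(x_n)

Iteration 1:
  f(3.000000) = 16.000000
  f'(3.000000) = 25.000000
  x_1 = 3.000000 - 16.000000/25.000000 = 2.360000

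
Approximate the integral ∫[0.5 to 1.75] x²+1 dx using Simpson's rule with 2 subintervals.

f(x) = x²+1
a = 0.5, b = 1.75, n = 2
h = (b - a)/n = 0.625000

Simpson's rule: (h/3)[f(x₀) + 4f(x₁) + 2f(x₂) + ... + f(xₙ)]

x_0 = 0.5000, f(x_0) = 1.250000, coefficient = 1
x_1 = 1.1250, f(x_1) = 2.265625, coefficient = 4
x_2 = 1.7500, f(x_2) = 4.062500, coefficient = 1

I ≈ (0.625000/3) × 14.375000 = 2.994792
Exact value: 2.994792
Error: 0.000000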